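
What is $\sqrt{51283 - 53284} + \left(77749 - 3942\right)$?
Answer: $73807 + i \sqrt{2001} \approx 73807.0 + 44.733 i$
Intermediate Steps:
$\sqrt{51283 - 53284} + \left(77749 - 3942\right) = \sqrt{-2001} + 73807 = i \sqrt{2001} + 73807 = 73807 + i \sqrt{2001}$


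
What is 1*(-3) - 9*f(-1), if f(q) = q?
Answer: 6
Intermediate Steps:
1*(-3) - 9*f(-1) = 1*(-3) - 9*(-1) = -3 + 9 = 6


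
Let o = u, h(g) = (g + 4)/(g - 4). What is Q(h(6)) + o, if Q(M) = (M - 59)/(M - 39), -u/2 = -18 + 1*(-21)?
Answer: 1353/17 ≈ 79.588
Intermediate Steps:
h(g) = (4 + g)/(-4 + g)
u = 78 (u = -2*(-18 + 1*(-21)) = -2*(-18 - 21) = -2*(-39) = 78)
o = 78
Q(M) = (-59 + M)/(-39 + M)
Q(h(6)) + o = (-59 + (4 + 6)/(-4 + 6))/(-39 + (4 + 6)/(-4 + 6)) + 78 = (-59 + 10/2)/(-39 + 10/2) + 78 = (-59 + (½)*10)/(-39 + (½)*10) + 78 = (-59 + 5)/(-39 + 5) + 78 = -54/(-34) + 78 = -1/34*(-54) + 78 = 27/17 + 78 = 1353/17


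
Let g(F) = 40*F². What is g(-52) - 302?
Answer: 107858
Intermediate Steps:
g(-52) - 302 = 40*(-52)² - 302 = 40*2704 - 302 = 108160 - 302 = 107858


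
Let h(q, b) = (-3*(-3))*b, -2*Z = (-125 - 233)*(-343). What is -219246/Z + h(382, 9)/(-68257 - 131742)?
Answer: 43844007597/12279338603 ≈ 3.5706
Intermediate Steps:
Z = -61397 (Z = -(-125 - 233)*(-343)/2 = -(-179)*(-343) = -½*122794 = -61397)
h(q, b) = 9*b
-219246/Z + h(382, 9)/(-68257 - 131742) = -219246/(-61397) + (9*9)/(-68257 - 131742) = -219246*(-1/61397) + 81/(-199999) = 219246/61397 + 81*(-1/199999) = 219246/61397 - 81/199999 = 43844007597/12279338603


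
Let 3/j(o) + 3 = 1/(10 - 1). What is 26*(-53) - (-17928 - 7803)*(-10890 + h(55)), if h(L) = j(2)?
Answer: -7286205905/26 ≈ -2.8024e+8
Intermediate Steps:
j(o) = -27/26 (j(o) = 3/(-3 + 1/(10 - 1)) = 3/(-3 + 1/9) = 3/(-26/9) = 3*(-9/26) = -27/26)
h(L) = -27/26
26*(-53) - (-17928 - 7803)*(-10890 + h(55)) = 26*(-53) - (-17928 - 7803)*(-10890 - 27/26) = -1378 - (-25731)*(-283167)/26 = -1378 - 1*7286170077/26 = -1378 - 7286170077/26 = -7286205905/26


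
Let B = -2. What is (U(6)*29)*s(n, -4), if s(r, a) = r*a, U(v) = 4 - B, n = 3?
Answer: -2088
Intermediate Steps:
U(v) = 6 (U(v) = 4 - 1*(-2) = 4 + 2 = 6)
s(r, a) = a*r
(U(6)*29)*s(n, -4) = (6*29)*(-4*3) = 174*(-12) = -2088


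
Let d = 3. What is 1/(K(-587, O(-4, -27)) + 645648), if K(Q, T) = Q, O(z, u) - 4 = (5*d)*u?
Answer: 1/645061 ≈ 1.5502e-6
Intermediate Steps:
O(z, u) = 4 + 15*u (O(z, u) = 4 + (5*3)*u = 4 + 15*u)
1/(K(-587, O(-4, -27)) + 645648) = 1/(-587 + 645648) = 1/645061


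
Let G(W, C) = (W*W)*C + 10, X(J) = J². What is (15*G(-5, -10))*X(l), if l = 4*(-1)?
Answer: -57600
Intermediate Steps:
l = -4
G(W, C) = 10 + C*W² (G(W, C) = W²*C + 10 = C*W² + 10 = 10 + C*W²)
(15*G(-5, -10))*X(l) = (15*(10 - 10*(-5)²))*(-4)² = (15*(10 - 10*25))*16 = (15*(10 - 250))*16 = (15*(-240))*16 = -3600*16 = -57600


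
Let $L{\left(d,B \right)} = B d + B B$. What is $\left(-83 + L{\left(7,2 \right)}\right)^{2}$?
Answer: $4225$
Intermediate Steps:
$L{\left(d,B \right)} = B^{2} + B d$ ($L{\left(d,B \right)} = B d + B^{2} = B^{2} + B d$)
$\left(-83 + L{\left(7,2 \right)}\right)^{2} = \left(-83 + 2 \left(2 + 7\right)\right)^{2} = \left(-83 + 2 \cdot 9\right)^{2} = \left(-83 + 18\right)^{2} = \left(-65\right)^{2} = 4225$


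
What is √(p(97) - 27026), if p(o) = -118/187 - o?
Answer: I*√948486253/187 ≈ 164.69*I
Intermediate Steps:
p(o) = -118/187 - o (p(o) = -118*1/187 - o = -118/187 - o)
√(p(97) - 27026) = √((-118/187 - 1*97) - 27026) = √((-118/187 - 97) - 27026) = √(-18257/187 - 27026) = √(-5072119/187) = I*√948486253/187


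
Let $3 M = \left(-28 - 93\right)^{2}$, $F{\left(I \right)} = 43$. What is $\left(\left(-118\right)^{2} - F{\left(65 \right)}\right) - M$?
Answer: $\frac{27002}{3} \approx 9000.7$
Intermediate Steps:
$M = \frac{14641}{3}$ ($M = \frac{\left(-28 - 93\right)^{2}}{3} = \frac{\left(-121\right)^{2}}{3} = \frac{1}{3} \cdot 14641 = \frac{14641}{3} \approx 4880.3$)
$\left(\left(-118\right)^{2} - F{\left(65 \right)}\right) - M = \left(\left(-118\right)^{2} - 43\right) - \frac{14641}{3} = \left(13924 - 43\right) - \frac{14641}{3} = 13881 - \frac{14641}{3} = \frac{27002}{3}$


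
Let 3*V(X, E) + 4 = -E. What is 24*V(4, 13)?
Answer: -136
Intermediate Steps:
V(X, E) = -4/3 - E/3 (V(X, E) = -4/3 + (-E)/3 = -4/3 - E/3)
24*V(4, 13) = 24*(-4/3 - 1/3*13) = 24*(-4/3 - 13/3) = 24*(-17/3) = -136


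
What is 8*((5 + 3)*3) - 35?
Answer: 157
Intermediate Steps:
8*((5 + 3)*3) - 35 = 8*(8*3) - 35 = 8*24 - 35 = 192 - 35 = 157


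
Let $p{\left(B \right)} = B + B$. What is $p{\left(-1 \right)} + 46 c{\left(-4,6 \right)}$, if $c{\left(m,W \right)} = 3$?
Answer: $136$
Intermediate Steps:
$p{\left(B \right)} = 2 B$
$p{\left(-1 \right)} + 46 c{\left(-4,6 \right)} = 2 \left(-1\right) + 46 \cdot 3 = -2 + 138 = 136$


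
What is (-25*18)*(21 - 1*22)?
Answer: 450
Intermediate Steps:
(-25*18)*(21 - 1*22) = -450*(21 - 22) = -450*(-1) = 450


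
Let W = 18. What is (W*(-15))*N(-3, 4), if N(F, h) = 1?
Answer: -270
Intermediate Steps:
(W*(-15))*N(-3, 4) = (18*(-15))*1 = -270*1 = -270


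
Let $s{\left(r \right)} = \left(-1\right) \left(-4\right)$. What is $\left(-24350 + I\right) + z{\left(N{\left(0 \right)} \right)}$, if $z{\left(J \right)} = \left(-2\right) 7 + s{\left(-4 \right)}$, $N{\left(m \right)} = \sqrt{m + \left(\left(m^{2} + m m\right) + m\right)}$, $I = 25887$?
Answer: $1527$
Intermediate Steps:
$s{\left(r \right)} = 4$
$N{\left(m \right)} = \sqrt{2 m + 2 m^{2}}$ ($N{\left(m \right)} = \sqrt{m + \left(\left(m^{2} + m^{2}\right) + m\right)} = \sqrt{m + \left(2 m^{2} + m\right)} = \sqrt{m + \left(m + 2 m^{2}\right)} = \sqrt{2 m + 2 m^{2}}$)
$z{\left(J \right)} = -10$ ($z{\left(J \right)} = \left(-2\right) 7 + 4 = -14 + 4 = -10$)
$\left(-24350 + I\right) + z{\left(N{\left(0 \right)} \right)} = \left(-24350 + 25887\right) - 10 = 1537 - 10 = 1527$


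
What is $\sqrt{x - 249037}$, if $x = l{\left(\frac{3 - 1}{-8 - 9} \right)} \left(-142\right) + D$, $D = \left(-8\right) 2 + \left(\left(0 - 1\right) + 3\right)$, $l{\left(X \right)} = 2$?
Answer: $i \sqrt{249335} \approx 499.33 i$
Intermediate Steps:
$D = -14$ ($D = -16 + \left(-1 + 3\right) = -16 + 2 = -14$)
$x = -298$ ($x = 2 \left(-142\right) - 14 = -284 - 14 = -298$)
$\sqrt{x - 249037} = \sqrt{-298 - 249037} = \sqrt{-249335} = i \sqrt{249335}$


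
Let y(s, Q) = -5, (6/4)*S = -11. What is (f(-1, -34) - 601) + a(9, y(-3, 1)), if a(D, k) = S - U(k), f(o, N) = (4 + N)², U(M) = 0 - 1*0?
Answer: 875/3 ≈ 291.67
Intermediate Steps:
S = -22/3 (S = (⅔)*(-11) = -22/3 ≈ -7.3333)
U(M) = 0 (U(M) = 0 + 0 = 0)
a(D, k) = -22/3 (a(D, k) = -22/3 - 1*0 = -22/3 + 0 = -22/3)
(f(-1, -34) - 601) + a(9, y(-3, 1)) = ((4 - 34)² - 601) - 22/3 = ((-30)² - 601) - 22/3 = (900 - 601) - 22/3 = 299 - 22/3 = 875/3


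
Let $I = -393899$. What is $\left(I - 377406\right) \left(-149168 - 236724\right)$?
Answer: $297640429060$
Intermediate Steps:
$\left(I - 377406\right) \left(-149168 - 236724\right) = \left(-393899 - 377406\right) \left(-149168 - 236724\right) = \left(-771305\right) \left(-385892\right) = 297640429060$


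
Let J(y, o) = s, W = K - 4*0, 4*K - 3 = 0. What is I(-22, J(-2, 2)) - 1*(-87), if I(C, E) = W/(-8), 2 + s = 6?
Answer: 2781/32 ≈ 86.906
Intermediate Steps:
s = 4 (s = -2 + 6 = 4)
K = ¾ (K = ¾ + (¼)*0 = ¾ + 0 = ¾ ≈ 0.75000)
W = ¾ (W = ¾ - 4*0 = ¾ + 0 = ¾ ≈ 0.75000)
J(y, o) = 4
I(C, E) = -3/32 (I(C, E) = (¾)/(-8) = (¾)*(-⅛) = -3/32)
I(-22, J(-2, 2)) - 1*(-87) = -3/32 - 1*(-87) = -3/32 + 87 = 2781/32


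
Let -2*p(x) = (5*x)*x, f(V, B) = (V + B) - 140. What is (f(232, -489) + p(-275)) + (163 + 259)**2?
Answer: -22751/2 ≈ -11376.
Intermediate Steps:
f(V, B) = -140 + B + V (f(V, B) = (B + V) - 140 = -140 + B + V)
p(x) = -5*x**2/2 (p(x) = -5*x*x/2 = -5*x**2/2)
(f(232, -489) + p(-275)) + (163 + 259)**2 = ((-140 - 489 + 232) - 5/2*(-275)**2) + (163 + 259)**2 = (-397 - 5/2*75625) + 422**2 = (-397 - 378125/2) + 178084 = -378919/2 + 178084 = -22751/2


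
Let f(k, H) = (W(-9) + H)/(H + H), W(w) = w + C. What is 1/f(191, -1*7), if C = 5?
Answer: 14/11 ≈ 1.2727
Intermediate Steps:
W(w) = 5 + w (W(w) = w + 5 = 5 + w)
f(k, H) = (-4 + H)/(2*H) (f(k, H) = ((5 - 9) + H)/(H + H) = (-4 + H)/((2*H)) = (-4 + H)*(1/(2*H)) = (-4 + H)/(2*H))
1/f(191, -1*7) = 1/((-4 - 1*7)/(2*((-1*7)))) = 1/((½)*(-4 - 7)/(-7)) = 1/((½)*(-⅐)*(-11)) = 1/(11/14) = 14/11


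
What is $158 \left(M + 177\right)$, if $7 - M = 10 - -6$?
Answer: $26544$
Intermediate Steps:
$M = -9$ ($M = 7 - \left(10 - -6\right) = 7 - \left(10 + 6\right) = 7 - 16 = -9$)
$158 \left(M + 177\right) = 158 \left(-9 + 177\right) = 158 \cdot 168 = 26544$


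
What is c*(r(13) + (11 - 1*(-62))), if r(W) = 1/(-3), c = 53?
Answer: 11554/3 ≈ 3851.3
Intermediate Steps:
r(W) = -⅓
c*(r(13) + (11 - 1*(-62))) = 53*(-⅓ + (11 - 1*(-62))) = 53*(-⅓ + (11 + 62)) = 53*(-⅓ + 73) = 53*(218/3) = 11554/3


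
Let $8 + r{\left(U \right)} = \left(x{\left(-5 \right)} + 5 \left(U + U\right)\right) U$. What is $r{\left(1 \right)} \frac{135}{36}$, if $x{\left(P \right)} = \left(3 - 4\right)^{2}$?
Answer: $\frac{45}{4} \approx 11.25$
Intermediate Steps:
$x{\left(P \right)} = 1$ ($x{\left(P \right)} = \left(-1\right)^{2} = 1$)
$r{\left(U \right)} = -8 + U \left(1 + 10 U\right)$ ($r{\left(U \right)} = -8 + \left(1 + 5 \left(U + U\right)\right) U = -8 + \left(1 + 5 \cdot 2 U\right) U = -8 + \left(1 + 10 U\right) U = -8 + U \left(1 + 10 U\right)$)
$r{\left(1 \right)} \frac{135}{36} = \left(-8 + 1 + 10 \cdot 1^{2}\right) \frac{135}{36} = \left(-8 + 1 + 10 \cdot 1\right) 135 \cdot \frac{1}{36} = \left(-8 + 1 + 10\right) \frac{15}{4} = 3 \cdot \frac{15}{4} = \frac{45}{4}$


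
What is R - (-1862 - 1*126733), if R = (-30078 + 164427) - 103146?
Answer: 159798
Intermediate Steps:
R = 31203 (R = 134349 - 103146 = 31203)
R - (-1862 - 1*126733) = 31203 - (-1862 - 1*126733) = 31203 - (-1862 - 126733) = 31203 - 1*(-128595) = 31203 + 128595 = 159798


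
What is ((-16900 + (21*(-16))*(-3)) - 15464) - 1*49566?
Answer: -80922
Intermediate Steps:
((-16900 + (21*(-16))*(-3)) - 15464) - 1*49566 = ((-16900 - 336*(-3)) - 15464) - 49566 = ((-16900 + 1008) - 15464) - 49566 = (-15892 - 15464) - 49566 = -31356 - 49566 = -80922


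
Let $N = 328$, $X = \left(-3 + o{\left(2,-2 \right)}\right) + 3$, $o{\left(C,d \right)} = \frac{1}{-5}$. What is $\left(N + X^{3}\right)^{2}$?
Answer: $\frac{1680918001}{15625} \approx 1.0758 \cdot 10^{5}$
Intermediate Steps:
$o{\left(C,d \right)} = - \frac{1}{5}$
$X = - \frac{1}{5}$ ($X = \left(-3 - \frac{1}{5}\right) + 3 = - \frac{16}{5} + 3 = - \frac{1}{5} \approx -0.2$)
$\left(N + X^{3}\right)^{2} = \left(328 + \left(- \frac{1}{5}\right)^{3}\right)^{2} = \left(328 - \frac{1}{125}\right)^{2} = \left(\frac{40999}{125}\right)^{2} = \frac{1680918001}{15625}$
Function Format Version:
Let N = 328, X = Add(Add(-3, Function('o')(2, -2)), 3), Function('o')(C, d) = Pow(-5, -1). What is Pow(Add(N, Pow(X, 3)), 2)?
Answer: Rational(1680918001, 15625) ≈ 1.0758e+5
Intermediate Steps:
Function('o')(C, d) = Rational(-1, 5)
X = Rational(-1, 5) (X = Add(Add(-3, Rational(-1, 5)), 3) = Add(Rational(-16, 5), 3) = Rational(-1, 5) ≈ -0.20000)
Pow(Add(N, Pow(X, 3)), 2) = Pow(Add(328, Pow(Rational(-1, 5), 3)), 2) = Pow(Add(328, Rational(-1, 125)), 2) = Pow(Rational(40999, 125), 2) = Rational(1680918001, 15625)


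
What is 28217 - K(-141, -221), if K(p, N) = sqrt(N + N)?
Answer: 28217 - I*sqrt(442) ≈ 28217.0 - 21.024*I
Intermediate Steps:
K(p, N) = sqrt(2)*sqrt(N) (K(p, N) = sqrt(2*N) = sqrt(2)*sqrt(N))
28217 - K(-141, -221) = 28217 - sqrt(2)*sqrt(-221) = 28217 - sqrt(2)*I*sqrt(221) = 28217 - I*sqrt(442)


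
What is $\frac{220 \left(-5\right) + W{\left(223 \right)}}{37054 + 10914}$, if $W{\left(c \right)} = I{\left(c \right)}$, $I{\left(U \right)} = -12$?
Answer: $- \frac{139}{5996} \approx -0.023182$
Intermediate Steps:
$W{\left(c \right)} = -12$
$\frac{220 \left(-5\right) + W{\left(223 \right)}}{37054 + 10914} = \frac{220 \left(-5\right) - 12}{37054 + 10914} = \frac{-1100 - 12}{47968} = \left(-1112\right) \frac{1}{47968} = - \frac{139}{5996}$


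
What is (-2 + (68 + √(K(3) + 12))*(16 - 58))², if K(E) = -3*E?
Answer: 8173456 + 240072*√3 ≈ 8.5893e+6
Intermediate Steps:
(-2 + (68 + √(K(3) + 12))*(16 - 58))² = (-2 + (68 + √(-3*3 + 12))*(16 - 58))² = (-2 + (68 + √(-9 + 12))*(-42))² = (-2 + (68 + √3)*(-42))² = (-2 + (-2856 - 42*√3))² = (-2858 - 42*√3)²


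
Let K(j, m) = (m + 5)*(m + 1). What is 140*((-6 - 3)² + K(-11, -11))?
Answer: 19740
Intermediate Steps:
K(j, m) = (1 + m)*(5 + m) (K(j, m) = (5 + m)*(1 + m) = (1 + m)*(5 + m))
140*((-6 - 3)² + K(-11, -11)) = 140*((-6 - 3)² + (5 + (-11)² + 6*(-11))) = 140*((-9)² + (5 + 121 - 66)) = 140*(81 + 60) = 140*141 = 19740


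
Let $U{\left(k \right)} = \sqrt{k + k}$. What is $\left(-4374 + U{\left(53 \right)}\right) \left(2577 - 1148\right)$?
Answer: $-6250446 + 1429 \sqrt{106} \approx -6.2357 \cdot 10^{6}$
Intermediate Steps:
$U{\left(k \right)} = \sqrt{2} \sqrt{k}$ ($U{\left(k \right)} = \sqrt{2 k} = \sqrt{2} \sqrt{k}$)
$\left(-4374 + U{\left(53 \right)}\right) \left(2577 - 1148\right) = \left(-4374 + \sqrt{2} \sqrt{53}\right) \left(2577 - 1148\right) = \left(-4374 + \sqrt{106}\right) 1429 = -6250446 + 1429 \sqrt{106}$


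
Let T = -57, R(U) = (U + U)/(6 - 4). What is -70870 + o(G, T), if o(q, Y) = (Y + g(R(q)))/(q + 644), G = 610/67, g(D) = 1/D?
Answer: -1891691295701/26692380 ≈ -70870.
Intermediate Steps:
R(U) = U (R(U) = (2*U)/2 = (2*U)*(½) = U)
G = 610/67 (G = 610*(1/67) = 610/67 ≈ 9.1045)
o(q, Y) = (Y + 1/q)/(644 + q) (o(q, Y) = (Y + 1/q)/(q + 644) = (Y + 1/q)/(644 + q))
-70870 + o(G, T) = -70870 + (1 - 57*610/67)/((610/67)*(644 + 610/67)) = -70870 + 67*(1 - 34770/67)/(610*(43758/67)) = -70870 + (67/610)*(67/43758)*(-34703/67) = -70870 - 2325101/26692380 = -1891691295701/26692380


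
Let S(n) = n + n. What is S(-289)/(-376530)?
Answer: 289/188265 ≈ 0.0015351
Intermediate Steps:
S(n) = 2*n
S(-289)/(-376530) = (2*(-289))/(-376530) = -578*(-1/376530) = 289/188265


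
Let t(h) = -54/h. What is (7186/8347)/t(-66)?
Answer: 79046/75123 ≈ 1.0522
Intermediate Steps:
(7186/8347)/t(-66) = (7186/8347)/((-54/(-66))) = (7186*(1/8347))/((-54*(-1/66))) = 7186/(8347*(9/11)) = (7186/8347)*(11/9) = 79046/75123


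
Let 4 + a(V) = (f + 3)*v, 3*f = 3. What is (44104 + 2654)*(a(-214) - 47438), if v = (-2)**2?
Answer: -2217544908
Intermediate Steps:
v = 4
f = 1 (f = (1/3)*3 = 1)
a(V) = 12 (a(V) = -4 + (1 + 3)*4 = -4 + 4*4 = -4 + 16 = 12)
(44104 + 2654)*(a(-214) - 47438) = (44104 + 2654)*(12 - 47438) = 46758*(-47426) = -2217544908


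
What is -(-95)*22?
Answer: 2090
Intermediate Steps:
-(-95)*22 = -95*(-22) = 2090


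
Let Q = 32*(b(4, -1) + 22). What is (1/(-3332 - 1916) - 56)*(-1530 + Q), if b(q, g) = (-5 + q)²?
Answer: 116673933/2624 ≈ 44464.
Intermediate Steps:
Q = 736 (Q = 32*((-5 + 4)² + 22) = 32*((-1)² + 22) = 32*(1 + 22) = 32*23 = 736)
(1/(-3332 - 1916) - 56)*(-1530 + Q) = (1/(-3332 - 1916) - 56)*(-1530 + 736) = (1/(-5248) - 56)*(-794) = (-1/5248 - 56)*(-794) = -293889/5248*(-794) = 116673933/2624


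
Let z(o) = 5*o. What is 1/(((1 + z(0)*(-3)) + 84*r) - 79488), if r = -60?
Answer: -1/84527 ≈ -1.1831e-5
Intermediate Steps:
1/(((1 + z(0)*(-3)) + 84*r) - 79488) = 1/(((1 + (5*0)*(-3)) + 84*(-60)) - 79488) = 1/(((1 + 0*(-3)) - 5040) - 79488) = 1/(((1 + 0) - 5040) - 79488) = 1/((1 - 5040) - 79488) = 1/(-5039 - 79488) = 1/(-84527) = -1/84527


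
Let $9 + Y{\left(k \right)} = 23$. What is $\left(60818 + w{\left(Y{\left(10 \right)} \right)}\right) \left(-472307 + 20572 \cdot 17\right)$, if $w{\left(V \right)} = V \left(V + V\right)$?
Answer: $-7503305430$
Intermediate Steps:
$Y{\left(k \right)} = 14$ ($Y{\left(k \right)} = -9 + 23 = 14$)
$w{\left(V \right)} = 2 V^{2}$ ($w{\left(V \right)} = V 2 V = 2 V^{2}$)
$\left(60818 + w{\left(Y{\left(10 \right)} \right)}\right) \left(-472307 + 20572 \cdot 17\right) = \left(60818 + 2 \cdot 14^{2}\right) \left(-472307 + 20572 \cdot 17\right) = \left(60818 + 2 \cdot 196\right) \left(-472307 + 349724\right) = \left(60818 + 392\right) \left(-122583\right) = 61210 \left(-122583\right) = -7503305430$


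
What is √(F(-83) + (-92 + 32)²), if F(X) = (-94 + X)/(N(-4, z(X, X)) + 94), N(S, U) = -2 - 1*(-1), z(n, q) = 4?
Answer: √3457771/31 ≈ 59.984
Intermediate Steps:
N(S, U) = -1 (N(S, U) = -2 + 1 = -1)
F(X) = -94/93 + X/93 (F(X) = (-94 + X)/(-1 + 94) = (-94 + X)/93 = (-94 + X)*(1/93) = -94/93 + X/93)
√(F(-83) + (-92 + 32)²) = √((-94/93 + (1/93)*(-83)) + (-92 + 32)²) = √((-94/93 - 83/93) + (-60)²) = √(-59/31 + 3600) = √(111541/31) = √3457771/31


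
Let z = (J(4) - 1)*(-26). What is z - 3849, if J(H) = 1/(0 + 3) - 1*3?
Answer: -11261/3 ≈ -3753.7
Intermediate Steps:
J(H) = -8/3 (J(H) = 1/3 - 3 = ⅓ - 3 = -8/3)
z = 286/3 (z = (-8/3 - 1)*(-26) = -11/3*(-26) = 286/3 ≈ 95.333)
z - 3849 = 286/3 - 3849 = -11261/3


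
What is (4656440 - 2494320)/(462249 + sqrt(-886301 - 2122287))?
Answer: 999437807880/213677146589 - 4324240*I*sqrt(752147)/213677146589 ≈ 4.6773 - 0.017551*I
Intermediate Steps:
(4656440 - 2494320)/(462249 + sqrt(-886301 - 2122287)) = 2162120/(462249 + sqrt(-3008588)) = 2162120/(462249 + 2*I*sqrt(752147))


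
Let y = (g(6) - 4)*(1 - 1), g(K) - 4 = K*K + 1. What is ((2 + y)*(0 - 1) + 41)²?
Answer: 1521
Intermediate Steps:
g(K) = 5 + K² (g(K) = 4 + (K*K + 1) = 4 + (K² + 1) = 4 + (1 + K²) = 5 + K²)
y = 0 (y = ((5 + 6²) - 4)*(1 - 1) = ((5 + 36) - 4)*0 = (41 - 4)*0 = 37*0 = 0)
((2 + y)*(0 - 1) + 41)² = ((2 + 0)*(0 - 1) + 41)² = (2*(-1) + 41)² = (-2 + 41)² = 39² = 1521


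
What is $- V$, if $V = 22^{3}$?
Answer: $-10648$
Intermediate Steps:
$V = 10648$
$- V = \left(-1\right) 10648 = -10648$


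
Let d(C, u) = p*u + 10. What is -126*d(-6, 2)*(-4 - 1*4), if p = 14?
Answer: 38304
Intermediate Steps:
d(C, u) = 10 + 14*u (d(C, u) = 14*u + 10 = 10 + 14*u)
-126*d(-6, 2)*(-4 - 1*4) = -126*(10 + 14*2)*(-4 - 1*4) = -126*(10 + 28)*(-4 - 4) = -4788*(-8) = -126*(-304) = 38304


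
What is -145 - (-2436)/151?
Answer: -19459/151 ≈ -128.87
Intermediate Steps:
-145 - (-2436)/151 = -145 - 21*(-116/151) = -145 + 2436/151 = -19459/151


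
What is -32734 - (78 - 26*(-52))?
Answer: -34164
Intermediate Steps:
-32734 - (78 - 26*(-52)) = -32734 - (78 + 1352) = -32734 - 1*1430 = -32734 - 1430 = -34164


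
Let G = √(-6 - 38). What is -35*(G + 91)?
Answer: -3185 - 70*I*√11 ≈ -3185.0 - 232.16*I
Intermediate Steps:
G = 2*I*√11 (G = √(-44) = 2*I*√11 ≈ 6.6332*I)
-35*(G + 91) = -35*(2*I*√11 + 91) = -35*(91 + 2*I*√11) = -3185 - 70*I*√11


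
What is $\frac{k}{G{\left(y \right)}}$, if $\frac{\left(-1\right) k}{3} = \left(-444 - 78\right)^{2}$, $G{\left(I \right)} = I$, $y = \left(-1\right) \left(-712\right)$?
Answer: $- \frac{204363}{178} \approx -1148.1$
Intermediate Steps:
$y = 712$
$k = -817452$ ($k = - 3 \left(-444 - 78\right)^{2} = - 3 \left(-522\right)^{2} = \left(-3\right) 272484 = -817452$)
$\frac{k}{G{\left(y \right)}} = - \frac{817452}{712} = \left(-817452\right) \frac{1}{712} = - \frac{204363}{178}$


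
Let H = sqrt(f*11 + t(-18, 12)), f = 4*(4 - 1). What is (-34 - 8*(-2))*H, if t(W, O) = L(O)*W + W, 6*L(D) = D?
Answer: -18*sqrt(78) ≈ -158.97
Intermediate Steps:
L(D) = D/6
f = 12 (f = 4*3 = 12)
t(W, O) = W + O*W/6 (t(W, O) = (O/6)*W + W = O*W/6 + W = W + O*W/6)
H = sqrt(78) (H = sqrt(12*11 + (1/6)*(-18)*(6 + 12)) = sqrt(132 + (1/6)*(-18)*18) = sqrt(132 - 54) = sqrt(78) ≈ 8.8318)
(-34 - 8*(-2))*H = (-34 - 8*(-2))*sqrt(78) = (-34 + 16)*sqrt(78) = -18*sqrt(78)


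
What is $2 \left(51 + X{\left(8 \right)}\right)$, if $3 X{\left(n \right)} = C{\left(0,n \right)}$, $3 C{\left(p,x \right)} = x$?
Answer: $\frac{934}{9} \approx 103.78$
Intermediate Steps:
$C{\left(p,x \right)} = \frac{x}{3}$
$X{\left(n \right)} = \frac{n}{9}$ ($X{\left(n \right)} = \frac{\frac{1}{3} n}{3} = \frac{n}{9}$)
$2 \left(51 + X{\left(8 \right)}\right) = 2 \left(51 + \frac{1}{9} \cdot 8\right) = 2 \left(51 + \frac{8}{9}\right) = 2 \cdot \frac{467}{9} = \frac{934}{9}$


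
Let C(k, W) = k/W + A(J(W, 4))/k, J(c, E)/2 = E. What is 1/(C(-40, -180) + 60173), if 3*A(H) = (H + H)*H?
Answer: 45/2707747 ≈ 1.6619e-5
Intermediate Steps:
J(c, E) = 2*E
A(H) = 2*H²/3 (A(H) = ((H + H)*H)/3 = ((2*H)*H)/3 = (2*H²)/3 = 2*H²/3)
C(k, W) = 128/(3*k) + k/W (C(k, W) = k/W + (2*(2*4)²/3)/k = k/W + ((⅔)*8²)/k = k/W + ((⅔)*64)/k = k/W + 128/(3*k) = 128/(3*k) + k/W)
1/(C(-40, -180) + 60173) = 1/(((128/3)/(-40) - 40/(-180)) + 60173) = 1/(((128/3)*(-1/40) - 40*(-1/180)) + 60173) = 1/((-16/15 + 2/9) + 60173) = 1/(-38/45 + 60173) = 1/(2707747/45) = 45/2707747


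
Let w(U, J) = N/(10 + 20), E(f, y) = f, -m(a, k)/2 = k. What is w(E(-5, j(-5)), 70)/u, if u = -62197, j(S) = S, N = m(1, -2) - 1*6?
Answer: 1/932955 ≈ 1.0719e-6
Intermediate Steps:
m(a, k) = -2*k
N = -2 (N = -2*(-2) - 1*6 = 4 - 6 = -2)
w(U, J) = -1/15 (w(U, J) = -2/(10 + 20) = -2/30 = (1/30)*(-2) = -1/15)
w(E(-5, j(-5)), 70)/u = -1/15/(-62197) = -1/15*(-1/62197) = 1/932955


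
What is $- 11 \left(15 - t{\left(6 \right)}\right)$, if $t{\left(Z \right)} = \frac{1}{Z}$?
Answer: $- \frac{979}{6} \approx -163.17$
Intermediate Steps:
$- 11 \left(15 - t{\left(6 \right)}\right) = - 11 \left(15 - \frac{1}{6}\right) = \left(-11\right) \frac{89}{6} = - \frac{979}{6}$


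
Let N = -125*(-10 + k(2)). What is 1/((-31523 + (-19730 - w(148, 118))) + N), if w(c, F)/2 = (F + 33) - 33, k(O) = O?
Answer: -1/50489 ≈ -1.9806e-5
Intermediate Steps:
N = 1000 (N = -125*(-10 + 2) = -125*(-8) = 1000)
w(c, F) = 2*F (w(c, F) = 2*((F + 33) - 33) = 2*((33 + F) - 33) = 2*F)
1/((-31523 + (-19730 - w(148, 118))) + N) = 1/((-31523 + (-19730 - 2*118)) + 1000) = 1/((-31523 + (-19730 - 1*236)) + 1000) = 1/((-31523 + (-19730 - 236)) + 1000) = 1/((-31523 - 19966) + 1000) = 1/(-51489 + 1000) = 1/(-50489) = -1/50489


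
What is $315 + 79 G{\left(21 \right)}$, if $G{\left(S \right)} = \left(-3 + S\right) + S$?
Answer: $3396$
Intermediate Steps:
$G{\left(S \right)} = -3 + 2 S$
$315 + 79 G{\left(21 \right)} = 315 + 79 \left(-3 + 2 \cdot 21\right) = 315 + 79 \left(-3 + 42\right) = 315 + 79 \cdot 39 = 315 + 3081 = 3396$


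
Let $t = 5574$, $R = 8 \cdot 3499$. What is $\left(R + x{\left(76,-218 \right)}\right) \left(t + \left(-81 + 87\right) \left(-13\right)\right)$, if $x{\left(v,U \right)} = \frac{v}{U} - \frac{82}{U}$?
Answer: $\frac{16769015976}{109} \approx 1.5384 \cdot 10^{8}$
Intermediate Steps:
$R = 27992$
$x{\left(v,U \right)} = - \frac{82}{U} + \frac{v}{U}$
$\left(R + x{\left(76,-218 \right)}\right) \left(t + \left(-81 + 87\right) \left(-13\right)\right) = \left(27992 + \frac{-82 + 76}{-218}\right) \left(5574 + \left(-81 + 87\right) \left(-13\right)\right) = \left(27992 - - \frac{3}{109}\right) \left(5574 + 6 \left(-13\right)\right) = \left(27992 + \frac{3}{109}\right) \left(5574 - 78\right) = \frac{3051131}{109} \cdot 5496 = \frac{16769015976}{109}$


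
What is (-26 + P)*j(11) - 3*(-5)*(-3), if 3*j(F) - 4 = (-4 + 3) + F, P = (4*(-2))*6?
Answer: -1171/3 ≈ -390.33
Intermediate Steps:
P = -48 (P = -8*6 = -48)
j(F) = 1 + F/3 (j(F) = 4/3 + ((-4 + 3) + F)/3 = 4/3 + (-1 + F)/3 = 4/3 + (-⅓ + F/3) = 1 + F/3)
(-26 + P)*j(11) - 3*(-5)*(-3) = (-26 - 48)*(1 + (⅓)*11) - 3*(-5)*(-3) = -74*(1 + 11/3) + 15*(-3) = -74*14/3 - 45 = -1036/3 - 45 = -1171/3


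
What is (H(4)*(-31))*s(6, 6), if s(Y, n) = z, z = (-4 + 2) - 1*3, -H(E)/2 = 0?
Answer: 0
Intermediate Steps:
H(E) = 0 (H(E) = -2*0 = 0)
z = -5 (z = -2 - 3 = -5)
s(Y, n) = -5
(H(4)*(-31))*s(6, 6) = (0*(-31))*(-5) = 0*(-5) = 0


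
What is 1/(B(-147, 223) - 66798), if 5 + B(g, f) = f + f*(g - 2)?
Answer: -1/99807 ≈ -1.0019e-5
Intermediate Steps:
B(g, f) = -5 + f + f*(-2 + g) (B(g, f) = -5 + (f + f*(g - 2)) = -5 + (f + f*(-2 + g)) = -5 + f + f*(-2 + g))
1/(B(-147, 223) - 66798) = 1/((-5 - 1*223 + 223*(-147)) - 66798) = 1/((-5 - 223 - 32781) - 66798) = 1/(-33009 - 66798) = 1/(-99807) = -1/99807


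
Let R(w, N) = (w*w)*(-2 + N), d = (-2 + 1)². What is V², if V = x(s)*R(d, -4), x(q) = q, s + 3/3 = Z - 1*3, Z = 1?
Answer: 324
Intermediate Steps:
s = -3 (s = -1 + (1 - 1*3) = -1 + (1 - 3) = -1 - 2 = -3)
d = 1 (d = (-1)² = 1)
R(w, N) = w²*(-2 + N)
V = 18 (V = -3*1²*(-2 - 4) = -3*(-6) = 18)
V² = 18² = 324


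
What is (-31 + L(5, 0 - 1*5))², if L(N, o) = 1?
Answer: 900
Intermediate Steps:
(-31 + L(5, 0 - 1*5))² = (-31 + 1)² = (-30)² = 900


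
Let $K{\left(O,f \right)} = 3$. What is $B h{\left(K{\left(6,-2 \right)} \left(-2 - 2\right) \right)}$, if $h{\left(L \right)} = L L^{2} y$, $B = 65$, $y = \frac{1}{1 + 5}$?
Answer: $-18720$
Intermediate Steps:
$y = \frac{1}{6} \approx 0.16667$
$h{\left(L \right)} = \frac{L^{3}}{6}$ ($h{\left(L \right)} = L L^{2} \cdot \frac{1}{6} = L^{3} \cdot \frac{1}{6} = \frac{L^{3}}{6}$)
$B h{\left(K{\left(6,-2 \right)} \left(-2 - 2\right) \right)} = 65 \frac{\left(3 \left(-2 - 2\right)\right)^{3}}{6} = 65 \frac{\left(3 \left(-4\right)\right)^{3}}{6} = 65 \frac{\left(-12\right)^{3}}{6} = 65 \cdot \frac{1}{6} \left(-1728\right) = 65 \left(-288\right) = -18720$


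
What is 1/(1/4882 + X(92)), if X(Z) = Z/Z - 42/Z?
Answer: 56143/30524 ≈ 1.8393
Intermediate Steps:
X(Z) = 1 - 42/Z
1/(1/4882 + X(92)) = 1/(1/4882 + (-42 + 92)/92) = 1/(1/4882 + (1/92)*50) = 1/(1/4882 + 25/46) = 1/(30524/56143) = 56143/30524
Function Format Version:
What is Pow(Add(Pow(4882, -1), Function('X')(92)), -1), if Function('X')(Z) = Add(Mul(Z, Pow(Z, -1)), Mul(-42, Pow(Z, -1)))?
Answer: Rational(56143, 30524) ≈ 1.8393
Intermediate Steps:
Function('X')(Z) = Add(1, Mul(-42, Pow(Z, -1)))
Pow(Add(Pow(4882, -1), Function('X')(92)), -1) = Pow(Add(Pow(4882, -1), Mul(Pow(92, -1), Add(-42, 92))), -1) = Pow(Add(Rational(1, 4882), Mul(Rational(1, 92), 50)), -1) = Pow(Add(Rational(1, 4882), Rational(25, 46)), -1) = Pow(Rational(30524, 56143), -1) = Rational(56143, 30524)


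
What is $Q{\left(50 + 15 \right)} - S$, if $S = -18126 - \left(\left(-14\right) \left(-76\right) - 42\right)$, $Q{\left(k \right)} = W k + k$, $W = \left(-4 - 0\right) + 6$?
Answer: $19343$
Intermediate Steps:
$W = 2$ ($W = \left(-4 + 0\right) + 6 = -4 + 6 = 2$)
$Q{\left(k \right)} = 3 k$ ($Q{\left(k \right)} = 2 k + k = 3 k$)
$S = -19148$ ($S = -18126 - \left(1064 - 42\right) = -18126 - 1022 = -19148$)
$Q{\left(50 + 15 \right)} - S = 3 \left(50 + 15\right) - -19148 = 3 \cdot 65 + 19148 = 195 + 19148 = 19343$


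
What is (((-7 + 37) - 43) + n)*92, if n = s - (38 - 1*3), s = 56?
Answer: 736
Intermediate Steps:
n = 21 (n = 56 - (38 - 1*3) = 56 - (38 - 3) = 56 - 1*35 = 56 - 35 = 21)
(((-7 + 37) - 43) + n)*92 = (((-7 + 37) - 43) + 21)*92 = ((30 - 43) + 21)*92 = (-13 + 21)*92 = 8*92 = 736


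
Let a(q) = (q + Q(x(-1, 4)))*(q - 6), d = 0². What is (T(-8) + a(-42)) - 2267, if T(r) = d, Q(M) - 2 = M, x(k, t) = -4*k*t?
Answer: -1115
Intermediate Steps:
x(k, t) = -4*k*t
Q(M) = 2 + M
d = 0
a(q) = (-6 + q)*(18 + q) (a(q) = (q + (2 - 4*(-1)*4))*(q - 6) = (q + (2 + 16))*(-6 + q) = (q + 18)*(-6 + q) = (18 + q)*(-6 + q) = (-6 + q)*(18 + q))
T(r) = 0
(T(-8) + a(-42)) - 2267 = (0 + (-108 + (-42)² + 12*(-42))) - 2267 = (0 + (-108 + 1764 - 504)) - 2267 = (0 + 1152) - 2267 = 1152 - 2267 = -1115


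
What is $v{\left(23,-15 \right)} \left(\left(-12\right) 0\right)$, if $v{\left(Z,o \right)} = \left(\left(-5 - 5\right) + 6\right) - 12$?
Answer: $0$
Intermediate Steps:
$v{\left(Z,o \right)} = -16$ ($v{\left(Z,o \right)} = \left(-10 + 6\right) - 12 = -4 - 12 = -16$)
$v{\left(23,-15 \right)} \left(\left(-12\right) 0\right) = - 16 \left(\left(-12\right) 0\right) = \left(-16\right) 0 = 0$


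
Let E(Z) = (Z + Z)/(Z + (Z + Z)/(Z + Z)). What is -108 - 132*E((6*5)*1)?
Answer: -11268/31 ≈ -363.48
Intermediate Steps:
E(Z) = 2*Z/(1 + Z) (E(Z) = (2*Z)/(Z + (2*Z)/((2*Z))) = (2*Z)/(Z + (2*Z)*(1/(2*Z))) = (2*Z)/(Z + 1) = (2*Z)/(1 + Z) = 2*Z/(1 + Z))
-108 - 132*E((6*5)*1) = -108 - 264*(6*5)*1/(1 + (6*5)*1) = -108 - 264*30*1/(1 + 30*1) = -108 - 264*30/(1 + 30) = -108 - 264*30/31 = -108 - 132*60/31 = -108 - 7920/31 = -11268/31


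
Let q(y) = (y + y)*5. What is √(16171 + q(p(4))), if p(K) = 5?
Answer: √16221 ≈ 127.36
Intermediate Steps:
q(y) = 10*y (q(y) = (2*y)*5 = 10*y)
√(16171 + q(p(4))) = √(16171 + 10*5) = √(16171 + 50) = √16221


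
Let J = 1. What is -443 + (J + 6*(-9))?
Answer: -496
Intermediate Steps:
-443 + (J + 6*(-9)) = -443 + (1 + 6*(-9)) = -443 + (1 - 54) = -443 - 53 = -496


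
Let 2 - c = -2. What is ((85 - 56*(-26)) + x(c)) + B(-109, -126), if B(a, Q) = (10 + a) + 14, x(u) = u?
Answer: 1460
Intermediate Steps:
c = 4 (c = 2 - 1*(-2) = 2 + 2 = 4)
B(a, Q) = 24 + a
((85 - 56*(-26)) + x(c)) + B(-109, -126) = ((85 - 56*(-26)) + 4) + (24 - 109) = ((85 + 1456) + 4) - 85 = (1541 + 4) - 85 = 1545 - 85 = 1460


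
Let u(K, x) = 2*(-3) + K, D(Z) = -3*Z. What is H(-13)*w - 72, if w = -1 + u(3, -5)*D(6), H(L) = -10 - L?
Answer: 87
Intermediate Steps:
u(K, x) = -6 + K
w = 53 (w = -1 + (-6 + 3)*(-3*6) = -1 - 3*(-18) = -1 + 54 = 53)
H(-13)*w - 72 = (-10 - 1*(-13))*53 - 72 = (-10 + 13)*53 - 72 = 3*53 - 72 = 159 - 72 = 87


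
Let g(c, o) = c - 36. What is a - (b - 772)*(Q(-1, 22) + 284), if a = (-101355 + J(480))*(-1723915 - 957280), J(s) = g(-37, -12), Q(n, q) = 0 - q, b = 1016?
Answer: 271948182532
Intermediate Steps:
g(c, o) = -36 + c
Q(n, q) = -q
J(s) = -73 (J(s) = -36 - 37 = -73)
a = 271948246460 (a = (-101355 - 73)*(-1723915 - 957280) = -101428*(-2681195) = 271948246460)
a - (b - 772)*(Q(-1, 22) + 284) = 271948246460 - (1016 - 772)*(-1*22 + 284) = 271948246460 - 244*(-22 + 284) = 271948246460 - 244*262 = 271948246460 - 1*63928 = 271948246460 - 63928 = 271948182532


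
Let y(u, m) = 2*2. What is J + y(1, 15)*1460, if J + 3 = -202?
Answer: 5635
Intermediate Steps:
y(u, m) = 4
J = -205 (J = -3 - 202 = -205)
J + y(1, 15)*1460 = -205 + 4*1460 = -205 + 5840 = 5635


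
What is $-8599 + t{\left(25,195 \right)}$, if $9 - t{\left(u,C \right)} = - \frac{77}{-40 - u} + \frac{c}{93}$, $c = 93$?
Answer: $- \frac{558492}{65} \approx -8592.2$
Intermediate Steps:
$t{\left(u,C \right)} = 8 + \frac{77}{-40 - u}$ ($t{\left(u,C \right)} = 9 - \left(- \frac{77}{-40 - u} + \frac{93}{93}\right) = 9 - \left(- \frac{77}{-40 - u} + 93 \cdot \frac{1}{93}\right) = 9 - \left(- \frac{77}{-40 - u} + 1\right) = 9 - \left(1 - \frac{77}{-40 - u}\right) = 8 + \frac{77}{-40 - u}$)
$-8599 + t{\left(25,195 \right)} = -8599 + \frac{243 + 8 \cdot 25}{40 + 25} = -8599 + \frac{243 + 200}{65} = -8599 + \frac{1}{65} \cdot 443 = -8599 + \frac{443}{65} = - \frac{558492}{65}$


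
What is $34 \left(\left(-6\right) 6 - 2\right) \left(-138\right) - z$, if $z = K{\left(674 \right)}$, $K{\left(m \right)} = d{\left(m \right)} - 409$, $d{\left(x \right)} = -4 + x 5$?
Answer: $175339$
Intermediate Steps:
$d{\left(x \right)} = -4 + 5 x$
$K{\left(m \right)} = -413 + 5 m$ ($K{\left(m \right)} = \left(-4 + 5 m\right) - 409 = -413 + 5 m$)
$z = 2957$ ($z = -413 + 5 \cdot 674 = -413 + 3370 = 2957$)
$34 \left(\left(-6\right) 6 - 2\right) \left(-138\right) - z = 34 \left(\left(-6\right) 6 - 2\right) \left(-138\right) - 2957 = 34 \left(-36 - 2\right) \left(-138\right) - 2957 = 34 \left(-38\right) \left(-138\right) - 2957 = \left(-1292\right) \left(-138\right) - 2957 = 178296 - 2957 = 175339$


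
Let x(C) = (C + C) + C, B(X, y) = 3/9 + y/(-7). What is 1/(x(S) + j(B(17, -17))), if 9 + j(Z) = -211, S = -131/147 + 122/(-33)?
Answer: -539/125999 ≈ -0.0042778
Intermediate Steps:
B(X, y) = ⅓ - y/7 (B(X, y) = 3*(⅑) + y*(-⅐) = ⅓ - y/7)
S = -2473/539 (S = -131*1/147 + 122*(-1/33) = -131/147 - 122/33 = -2473/539 ≈ -4.5881)
x(C) = 3*C (x(C) = 2*C + C = 3*C)
j(Z) = -220 (j(Z) = -9 - 211 = -220)
1/(x(S) + j(B(17, -17))) = 1/(3*(-2473/539) - 220) = 1/(-7419/539 - 220) = 1/(-125999/539) = -539/125999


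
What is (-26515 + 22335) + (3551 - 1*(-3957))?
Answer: 3328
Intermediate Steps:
(-26515 + 22335) + (3551 - 1*(-3957)) = -4180 + (3551 + 3957) = -4180 + 7508 = 3328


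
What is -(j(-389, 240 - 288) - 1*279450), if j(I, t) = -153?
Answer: 279603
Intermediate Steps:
-(j(-389, 240 - 288) - 1*279450) = -(-153 - 1*279450) = -(-153 - 279450) = -1*(-279603) = 279603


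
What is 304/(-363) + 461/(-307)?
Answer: -260671/111441 ≈ -2.3391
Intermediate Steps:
304/(-363) + 461/(-307) = 304*(-1/363) + 461*(-1/307) = -304/363 - 461/307 = -260671/111441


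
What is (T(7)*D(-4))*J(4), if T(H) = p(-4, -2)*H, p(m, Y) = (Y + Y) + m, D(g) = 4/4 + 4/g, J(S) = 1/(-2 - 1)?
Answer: 0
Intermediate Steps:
J(S) = -⅓ (J(S) = 1/(-3) = -⅓)
D(g) = 1 + 4/g (D(g) = 4*(¼) + 4/g = 1 + 4/g)
p(m, Y) = m + 2*Y (p(m, Y) = 2*Y + m = m + 2*Y)
T(H) = -8*H (T(H) = (-4 + 2*(-2))*H = (-4 - 4)*H = -8*H)
(T(7)*D(-4))*J(4) = ((-8*7)*((4 - 4)/(-4)))*(-⅓) = -(-14)*0*(-⅓) = -56*0*(-⅓) = 0*(-⅓) = 0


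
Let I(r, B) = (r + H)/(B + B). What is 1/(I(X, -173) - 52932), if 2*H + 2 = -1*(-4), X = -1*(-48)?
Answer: -346/18314521 ≈ -1.8892e-5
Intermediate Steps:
X = 48
H = 1 (H = -1 + (-1*(-4))/2 = -1 + (1/2)*4 = -1 + 2 = 1)
I(r, B) = (1 + r)/(2*B) (I(r, B) = (r + 1)/(B + B) = (1 + r)/((2*B)) = (1 + r)*(1/(2*B)) = (1 + r)/(2*B))
1/(I(X, -173) - 52932) = 1/((1/2)*(1 + 48)/(-173) - 52932) = 1/((1/2)*(-1/173)*49 - 52932) = 1/(-49/346 - 52932) = 1/(-18314521/346) = -346/18314521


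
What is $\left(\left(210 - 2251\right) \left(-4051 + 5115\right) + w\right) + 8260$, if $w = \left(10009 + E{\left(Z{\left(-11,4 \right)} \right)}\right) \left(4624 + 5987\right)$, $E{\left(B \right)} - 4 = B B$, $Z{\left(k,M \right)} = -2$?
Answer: $104127023$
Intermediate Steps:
$E{\left(B \right)} = 4 + B^{2}$ ($E{\left(B \right)} = 4 + B B = 4 + B^{2}$)
$w = 106290387$ ($w = \left(10009 + \left(4 + \left(-2\right)^{2}\right)\right) \left(4624 + 5987\right) = \left(10009 + \left(4 + 4\right)\right) 10611 = \left(10009 + 8\right) 10611 = 10017 \cdot 10611 = 106290387$)
$\left(\left(210 - 2251\right) \left(-4051 + 5115\right) + w\right) + 8260 = \left(\left(210 - 2251\right) \left(-4051 + 5115\right) + 106290387\right) + 8260 = \left(\left(-2041\right) 1064 + 106290387\right) + 8260 = \left(-2171624 + 106290387\right) + 8260 = 104118763 + 8260 = 104127023$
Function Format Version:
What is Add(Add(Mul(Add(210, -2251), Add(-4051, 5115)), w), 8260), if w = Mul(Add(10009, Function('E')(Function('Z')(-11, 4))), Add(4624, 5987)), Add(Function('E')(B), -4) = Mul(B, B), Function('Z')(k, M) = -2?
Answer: 104127023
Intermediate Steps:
Function('E')(B) = Add(4, Pow(B, 2)) (Function('E')(B) = Add(4, Mul(B, B)) = Add(4, Pow(B, 2)))
w = 106290387 (w = Mul(Add(10009, Add(4, Pow(-2, 2))), Add(4624, 5987)) = Mul(Add(10009, Add(4, 4)), 10611) = Mul(Add(10009, 8), 10611) = Mul(10017, 10611) = 106290387)
Add(Add(Mul(Add(210, -2251), Add(-4051, 5115)), w), 8260) = Add(Add(Mul(Add(210, -2251), Add(-4051, 5115)), 106290387), 8260) = Add(Add(Mul(-2041, 1064), 106290387), 8260) = Add(Add(-2171624, 106290387), 8260) = Add(104118763, 8260) = 104127023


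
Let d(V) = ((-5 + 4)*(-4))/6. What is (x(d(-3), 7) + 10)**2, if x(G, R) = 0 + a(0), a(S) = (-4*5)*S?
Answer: 100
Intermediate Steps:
a(S) = -20*S
d(V) = 2/3 (d(V) = -1*(-4)*(1/6) = 4*(1/6) = 2/3)
x(G, R) = 0 (x(G, R) = 0 - 20*0 = 0 + 0 = 0)
(x(d(-3), 7) + 10)**2 = (0 + 10)**2 = 10**2 = 100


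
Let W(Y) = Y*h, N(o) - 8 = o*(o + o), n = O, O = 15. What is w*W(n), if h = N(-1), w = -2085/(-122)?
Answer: 156375/61 ≈ 2563.5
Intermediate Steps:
w = 2085/122 (w = -2085*(-1/122) = 2085/122 ≈ 17.090)
n = 15
N(o) = 8 + 2*o² (N(o) = 8 + o*(o + o) = 8 + o*(2*o) = 8 + 2*o²)
h = 10 (h = 8 + 2*(-1)² = 8 + 2*1 = 8 + 2 = 10)
W(Y) = 10*Y (W(Y) = Y*10 = 10*Y)
w*W(n) = 2085*(10*15)/122 = (2085/122)*150 = 156375/61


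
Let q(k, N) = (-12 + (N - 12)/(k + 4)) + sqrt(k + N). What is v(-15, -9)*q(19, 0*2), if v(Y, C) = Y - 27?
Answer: 12096/23 - 42*sqrt(19) ≈ 342.84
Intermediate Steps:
q(k, N) = -12 + sqrt(N + k) + (-12 + N)/(4 + k) (q(k, N) = (-12 + (-12 + N)/(4 + k)) + sqrt(N + k) = -12 + sqrt(N + k) + (-12 + N)/(4 + k))
v(Y, C) = -27 + Y
v(-15, -9)*q(19, 0*2) = (-27 - 15)*((-60 + 0*2 - 12*19 + 4*sqrt(0*2 + 19) + 19*sqrt(0*2 + 19))/(4 + 19)) = -42*(-60 + 0 - 228 + 4*sqrt(0 + 19) + 19*sqrt(0 + 19))/23 = -42*(-60 + 0 - 228 + 4*sqrt(19) + 19*sqrt(19))/23 = -42*(-288 + 23*sqrt(19))/23 = -42*(-288/23 + sqrt(19)) = 12096/23 - 42*sqrt(19)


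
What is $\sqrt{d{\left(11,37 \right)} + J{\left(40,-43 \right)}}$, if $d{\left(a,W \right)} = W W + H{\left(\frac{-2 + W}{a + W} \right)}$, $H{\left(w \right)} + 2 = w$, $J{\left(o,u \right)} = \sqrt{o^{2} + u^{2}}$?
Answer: $\frac{\sqrt{196953 + 144 \sqrt{3449}}}{12} \approx 37.768$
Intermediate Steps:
$H{\left(w \right)} = -2 + w$
$d{\left(a,W \right)} = -2 + W^{2} + \frac{-2 + W}{W + a}$ ($d{\left(a,W \right)} = W W + \left(-2 + \frac{-2 + W}{a + W}\right) = W^{2} + \left(-2 + \frac{-2 + W}{W + a}\right) = -2 + W^{2} + \frac{-2 + W}{W + a}$)
$\sqrt{d{\left(11,37 \right)} + J{\left(40,-43 \right)}} = \sqrt{\frac{-2 + 37 + \left(-2 + 37^{2}\right) \left(37 + 11\right)}{37 + 11} + \sqrt{40^{2} + \left(-43\right)^{2}}} = \sqrt{\frac{-2 + 37 + \left(-2 + 1369\right) 48}{48} + \sqrt{1600 + 1849}} = \sqrt{\frac{-2 + 37 + 1367 \cdot 48}{48} + \sqrt{3449}} = \sqrt{\frac{-2 + 37 + 65616}{48} + \sqrt{3449}} = \sqrt{\frac{1}{48} \cdot 65651 + \sqrt{3449}} = \sqrt{\frac{65651}{48} + \sqrt{3449}}$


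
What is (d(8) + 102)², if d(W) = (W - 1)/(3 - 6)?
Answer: 89401/9 ≈ 9933.4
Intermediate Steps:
d(W) = ⅓ - W/3 (d(W) = (-1 + W)/(-3) = (-1 + W)*(-⅓) = ⅓ - W/3)
(d(8) + 102)² = ((⅓ - ⅓*8) + 102)² = ((⅓ - 8/3) + 102)² = (-7/3 + 102)² = (299/3)² = 89401/9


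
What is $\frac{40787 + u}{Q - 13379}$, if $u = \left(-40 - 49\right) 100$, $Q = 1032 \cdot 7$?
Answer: $- \frac{31887}{6155} \approx -5.1807$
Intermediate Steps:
$Q = 7224$
$u = -8900$ ($u = \left(-89\right) 100 = -8900$)
$\frac{40787 + u}{Q - 13379} = \frac{40787 - 8900}{7224 - 13379} = \frac{31887}{-6155} = 31887 \left(- \frac{1}{6155}\right) = - \frac{31887}{6155}$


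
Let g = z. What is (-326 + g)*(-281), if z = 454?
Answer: -35968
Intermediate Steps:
g = 454
(-326 + g)*(-281) = (-326 + 454)*(-281) = 128*(-281) = -35968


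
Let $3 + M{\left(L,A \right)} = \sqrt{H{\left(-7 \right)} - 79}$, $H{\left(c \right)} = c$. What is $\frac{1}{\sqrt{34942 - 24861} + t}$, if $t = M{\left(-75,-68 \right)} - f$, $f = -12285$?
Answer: $\frac{1}{12282 + \sqrt{10081} + i \sqrt{86}} \approx 8.076 \cdot 10^{-5} - 6.05 \cdot 10^{-8} i$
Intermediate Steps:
$M{\left(L,A \right)} = -3 + i \sqrt{86}$ ($M{\left(L,A \right)} = -3 + \sqrt{-7 - 79} = -3 + \sqrt{-86} = -3 + i \sqrt{86}$)
$t = 12282 + i \sqrt{86}$ ($t = \left(-3 + i \sqrt{86}\right) - -12285 = \left(-3 + i \sqrt{86}\right) + 12285 = 12282 + i \sqrt{86} \approx 12282.0 + 9.2736 i$)
$\frac{1}{\sqrt{34942 - 24861} + t} = \frac{1}{\sqrt{34942 - 24861} + \left(12282 + i \sqrt{86}\right)} = \frac{1}{\sqrt{10081} + \left(12282 + i \sqrt{86}\right)} = \frac{1}{12282 + \sqrt{10081} + i \sqrt{86}}$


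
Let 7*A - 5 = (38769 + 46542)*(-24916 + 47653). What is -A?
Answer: -277102316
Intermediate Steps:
A = 277102316 (A = 5/7 + ((38769 + 46542)*(-24916 + 47653))/7 = 5/7 + (85311*22737)/7 = 5/7 + (⅐)*1939716207 = 5/7 + 1939716207/7 = 277102316)
-A = -1*277102316 = -277102316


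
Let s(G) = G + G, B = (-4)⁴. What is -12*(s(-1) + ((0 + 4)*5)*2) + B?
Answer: -200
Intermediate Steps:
B = 256
s(G) = 2*G
-12*(s(-1) + ((0 + 4)*5)*2) + B = -12*(2*(-1) + ((0 + 4)*5)*2) + 256 = -12*(-2 + (4*5)*2) + 256 = -12*(-2 + 20*2) + 256 = -12*(-2 + 40) + 256 = -12*38 + 256 = -456 + 256 = -200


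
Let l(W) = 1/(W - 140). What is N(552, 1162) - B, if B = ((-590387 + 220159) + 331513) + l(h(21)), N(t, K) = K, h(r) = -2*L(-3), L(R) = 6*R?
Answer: 4147209/104 ≈ 39877.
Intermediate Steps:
h(r) = 36 (h(r) = -12*(-3) = -2*(-18) = 36)
l(W) = 1/(-140 + W)
B = -4026361/104 (B = ((-590387 + 220159) + 331513) + 1/(-140 + 36) = (-370228 + 331513) + 1/(-104) = -38715 - 1/104 = -4026361/104 ≈ -38715.)
N(552, 1162) - B = 1162 - 1*(-4026361/104) = 1162 + 4026361/104 = 4147209/104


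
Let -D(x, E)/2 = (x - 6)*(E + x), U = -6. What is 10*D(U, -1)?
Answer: -1680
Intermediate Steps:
D(x, E) = -2*(-6 + x)*(E + x) (D(x, E) = -2*(x - 6)*(E + x) = -2*(-6 + x)*(E + x))
10*D(U, -1) = 10*(-2*(-6)**2 + 12*(-1) + 12*(-6) - 2*(-1)*(-6)) = 10*(-2*36 - 12 - 72 - 12) = 10*(-72 - 12 - 72 - 12) = 10*(-168) = -1680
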